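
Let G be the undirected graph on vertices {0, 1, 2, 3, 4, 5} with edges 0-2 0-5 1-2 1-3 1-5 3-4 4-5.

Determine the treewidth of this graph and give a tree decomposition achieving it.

Treewidth 2.
Bags: B1 = {3, 4, 5}  B2 = {1, 3, 5}  B3 = {0, 1, 5}  B4 = {0, 1, 2}
Tree: B1–B2, B2–B3, B3–B4

Each bag holds 3 vertices, so the decomposition has width 2, which upper-bounds the treewidth. The edges 4–3–1–5–4 form a cycle, so G is not a tree and its treewidth is at least 2. Combining the bounds, tw(G) = 2.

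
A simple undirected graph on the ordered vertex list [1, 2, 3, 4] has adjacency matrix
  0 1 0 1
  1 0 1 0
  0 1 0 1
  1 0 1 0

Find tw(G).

2

A width-2 tree decomposition is:
Bags: B1 = {1, 3, 4}  B2 = {1, 2, 3}
Tree: B1–B2
Each bag holds 3 vertices, so the decomposition has width 2, which upper-bounds the treewidth. The edges 3–4–1–2–3 form a cycle, so G is not a tree and its treewidth is at least 2. Therefore the treewidth is 2.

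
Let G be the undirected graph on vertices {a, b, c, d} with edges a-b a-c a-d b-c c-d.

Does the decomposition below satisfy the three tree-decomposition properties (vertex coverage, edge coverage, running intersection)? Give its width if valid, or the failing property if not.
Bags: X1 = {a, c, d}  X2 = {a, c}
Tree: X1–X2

No — vertex b appears in no bag.

A tree decomposition must satisfy three properties: every vertex lies in some bag; for every edge, both endpoints lie together in some bag; and for every vertex, the bags containing it form a connected subtree. Here vertex b appears in no bag, so the decomposition is invalid.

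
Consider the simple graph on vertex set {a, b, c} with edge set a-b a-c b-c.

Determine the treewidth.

2

A width-2 tree decomposition is:
Bags: B1 = {a, b, c}
Tree: (single bag)
A single bag containing all 3 vertices is trivially a valid decomposition of width 2. Conversely, {a, b, c} is a clique of size 3, and the vertices of any clique must share a bag in every tree decomposition; so some bag has ≥ 3 vertices and tw(G) ≥ 2. Therefore the treewidth is 2.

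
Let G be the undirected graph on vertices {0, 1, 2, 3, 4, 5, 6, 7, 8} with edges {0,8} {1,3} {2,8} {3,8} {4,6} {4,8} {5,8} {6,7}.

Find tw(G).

A width-1 tree decomposition is:
Bags: B1 = {4, 8}  B2 = {0, 8}  B3 = {4, 6}  B4 = {3, 8}  B5 = {1, 3}  B6 = {2, 8}  B7 = {5, 8}  B8 = {6, 7}
Tree: B1–B2, B1–B3, B2–B4, B4–B5, B4–B6, B2–B7, B3–B8
The largest bag has 2 vertices, giving width 1; this decomposition certifies tw(G) ≤ 1. Since G has at least one edge (e.g. 4–8), it is not an edgeless graph, so tw(G) ≥ 1. Therefore the treewidth is 1.

1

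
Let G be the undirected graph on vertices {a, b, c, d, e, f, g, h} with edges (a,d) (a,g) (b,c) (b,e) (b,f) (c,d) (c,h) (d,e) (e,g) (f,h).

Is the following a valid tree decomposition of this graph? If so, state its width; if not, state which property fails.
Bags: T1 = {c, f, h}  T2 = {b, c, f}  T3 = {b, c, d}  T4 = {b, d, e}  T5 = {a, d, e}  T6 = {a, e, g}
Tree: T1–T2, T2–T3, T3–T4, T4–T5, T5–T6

Vertex coverage: the bags together contain {a, b, c, d, e, f, g, h}, the full vertex set. Edge coverage: each edge of G has both endpoints in at least one bag. Running intersection: for every vertex, the bags containing it form a connected subtree. All three properties hold, so this is a valid tree decomposition of width max|bag| − 1 = 2, and hence tw(G) ≤ 2.

Yes; width 2.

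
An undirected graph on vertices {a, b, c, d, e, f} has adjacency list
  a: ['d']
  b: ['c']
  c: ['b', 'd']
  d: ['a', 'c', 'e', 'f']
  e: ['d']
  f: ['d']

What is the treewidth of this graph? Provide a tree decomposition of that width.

The largest bag has 2 vertices, giving width 1; this decomposition certifies tw(G) ≤ 1. Since G has at least one edge (e.g. e–d), it is not an edgeless graph, so tw(G) ≥ 1. Hence tw(G) = 1 exactly.

Treewidth 1.
One optimal decomposition is:
Bags: B1 = {d, e}  B2 = {c, d}  B3 = {a, d}  B4 = {b, c}  B5 = {d, f}
Tree: B1–B2, B1–B3, B2–B4, B1–B5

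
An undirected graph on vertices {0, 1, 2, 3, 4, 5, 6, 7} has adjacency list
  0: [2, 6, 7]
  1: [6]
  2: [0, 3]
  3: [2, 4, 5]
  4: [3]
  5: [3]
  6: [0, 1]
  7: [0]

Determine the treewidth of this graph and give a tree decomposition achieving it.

Treewidth 1.
One optimal decomposition is:
Bags: B1 = {2, 3}  B2 = {3, 4}  B3 = {0, 2}  B4 = {0, 6}  B5 = {0, 7}  B6 = {1, 6}  B7 = {3, 5}
Tree: B1–B2, B1–B3, B3–B4, B4–B5, B4–B6, B2–B7

Every bag has size at most 2, so the width is 2 − 1 = 1 and tw(G) ≤ 1. Since G has at least one edge (e.g. 3–2), it is not an edgeless graph, so tw(G) ≥ 1. Therefore the treewidth is 1.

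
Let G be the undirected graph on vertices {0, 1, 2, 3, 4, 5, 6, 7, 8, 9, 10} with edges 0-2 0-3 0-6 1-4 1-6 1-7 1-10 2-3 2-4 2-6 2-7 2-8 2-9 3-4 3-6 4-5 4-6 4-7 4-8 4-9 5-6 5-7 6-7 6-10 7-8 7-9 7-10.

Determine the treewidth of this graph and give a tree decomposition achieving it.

Treewidth 3.
Bags: B1 = {2, 4, 7, 9}  B2 = {2, 4, 6, 7}  B3 = {1, 4, 6, 7}  B4 = {2, 3, 4, 6}  B5 = {2, 4, 7, 8}  B6 = {4, 5, 6, 7}  B7 = {1, 6, 7, 10}  B8 = {0, 2, 3, 6}
Tree: B1–B2, B2–B3, B2–B4, B2–B5, B2–B6, B3–B7, B4–B8

Each bag holds 4 vertices, so the decomposition has width 3, which upper-bounds the treewidth. On the other hand G contains the 4-clique {0, 2, 3, 6}. A clique must lie in a single bag of any decomposition, so no decomposition can have width below 3. Therefore the treewidth is 3.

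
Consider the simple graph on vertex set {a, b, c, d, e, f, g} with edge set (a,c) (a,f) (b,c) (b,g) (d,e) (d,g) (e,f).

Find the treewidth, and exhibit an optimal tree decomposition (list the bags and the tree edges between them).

Treewidth 2.
One such decomposition:
Bags: B1 = {d, e, g}  B2 = {b, e, g}  B3 = {b, c, e}  B4 = {a, c, e}  B5 = {a, e, f}
Tree: B1–B2, B2–B3, B3–B4, B4–B5

Every bag has size at most 3, so the width is 3 − 1 = 2 and tw(G) ≤ 2. Since e–d–g–b–c–a–f–e is a cycle in G, G is not acyclic. Forests are exactly the graphs of treewidth ≤ 1, so tw(G) ≥ 2. The upper and lower bounds meet at 2, so that is the treewidth.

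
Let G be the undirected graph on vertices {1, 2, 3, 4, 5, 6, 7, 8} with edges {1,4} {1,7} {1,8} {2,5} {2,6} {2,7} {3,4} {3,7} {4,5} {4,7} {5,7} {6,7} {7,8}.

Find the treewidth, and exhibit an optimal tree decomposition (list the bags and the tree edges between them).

The largest bag has 3 vertices, giving width 2; this decomposition certifies tw(G) ≤ 2. For the lower bound, the 3 vertices {1, 7, 8} are pairwise adjacent, and any tree decomposition puts a clique entirely inside one bag — forcing width ≥ 2. Hence tw(G) = 2 exactly.

Treewidth 2.
One optimal decomposition is:
Bags: B1 = {4, 5, 7}  B2 = {3, 4, 7}  B3 = {1, 4, 7}  B4 = {1, 7, 8}  B5 = {2, 5, 7}  B6 = {2, 6, 7}
Tree: B1–B2, B1–B3, B3–B4, B1–B5, B5–B6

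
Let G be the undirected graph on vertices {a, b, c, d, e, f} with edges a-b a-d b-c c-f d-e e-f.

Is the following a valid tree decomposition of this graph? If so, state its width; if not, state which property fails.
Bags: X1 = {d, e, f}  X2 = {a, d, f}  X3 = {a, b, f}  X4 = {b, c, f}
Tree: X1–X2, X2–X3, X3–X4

Vertex coverage: the bags together contain {a, b, c, d, e, f}, the full vertex set. Edge coverage: each edge of G has both endpoints in at least one bag. Running intersection: for every vertex, the bags containing it form a connected subtree. All three properties hold, so this is a valid tree decomposition of width max|bag| − 1 = 2, and hence tw(G) ≤ 2.

Yes; width 2.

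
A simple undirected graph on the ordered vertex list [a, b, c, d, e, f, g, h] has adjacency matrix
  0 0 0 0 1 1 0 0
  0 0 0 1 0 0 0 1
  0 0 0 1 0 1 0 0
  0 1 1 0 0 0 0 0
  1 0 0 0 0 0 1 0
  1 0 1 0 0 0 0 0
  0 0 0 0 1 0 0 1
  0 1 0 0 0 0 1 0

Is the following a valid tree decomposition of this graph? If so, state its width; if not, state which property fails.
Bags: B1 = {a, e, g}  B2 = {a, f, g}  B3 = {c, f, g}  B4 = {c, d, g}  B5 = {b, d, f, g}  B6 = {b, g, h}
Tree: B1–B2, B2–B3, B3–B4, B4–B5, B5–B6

A tree decomposition must satisfy three properties: every vertex lies in some bag; for every edge, both endpoints lie together in some bag; and for every vertex, the bags containing it form a connected subtree. Here bags containing vertex f are not connected in the tree, so the decomposition is invalid.

No — bags containing vertex f are not connected in the tree.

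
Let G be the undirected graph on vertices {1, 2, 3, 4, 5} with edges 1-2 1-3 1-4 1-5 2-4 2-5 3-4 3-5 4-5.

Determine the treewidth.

A width-3 tree decomposition is:
Bags: B1 = {1, 3, 4, 5}  B2 = {1, 2, 4, 5}
Tree: B1–B2
Each bag holds 4 vertices, so the decomposition has width 3, which upper-bounds the treewidth. Conversely, {1, 2, 4, 5} is a clique of size 4, and the vertices of any clique must share a bag in every tree decomposition; so some bag has ≥ 4 vertices and tw(G) ≥ 3. Combining the bounds, tw(G) = 3.

3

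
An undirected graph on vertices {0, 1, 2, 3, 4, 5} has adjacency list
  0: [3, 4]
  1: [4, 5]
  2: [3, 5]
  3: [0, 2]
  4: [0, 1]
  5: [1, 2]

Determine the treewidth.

2

A width-2 tree decomposition is:
Bags: B1 = {0, 2, 3}  B2 = {0, 2, 5}  B3 = {0, 1, 5}  B4 = {0, 1, 4}
Tree: B1–B2, B2–B3, B3–B4
Every bag has size at most 3, so the width is 3 − 1 = 2 and tw(G) ≤ 2. Since 0–3–2–5–1–4–0 is a cycle in G, G is not acyclic. Forests are exactly the graphs of treewidth ≤ 1, so tw(G) ≥ 2. Combining the bounds, tw(G) = 2.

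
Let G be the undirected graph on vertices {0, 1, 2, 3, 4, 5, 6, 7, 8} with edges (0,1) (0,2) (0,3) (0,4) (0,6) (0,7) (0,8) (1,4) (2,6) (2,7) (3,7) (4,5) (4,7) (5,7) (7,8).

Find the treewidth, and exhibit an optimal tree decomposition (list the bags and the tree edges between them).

Every bag has size at most 3, so the width is 3 − 1 = 2 and tw(G) ≤ 2. On the other hand G contains the 3-clique {0, 1, 4}. A clique must lie in a single bag of any decomposition, so no decomposition can have width below 2. The upper and lower bounds meet at 2, so that is the treewidth.

Treewidth 2.
One optimal decomposition is:
Bags: B1 = {0, 2, 7}  B2 = {0, 3, 7}  B3 = {0, 4, 7}  B4 = {0, 7, 8}  B5 = {0, 1, 4}  B6 = {4, 5, 7}  B7 = {0, 2, 6}
Tree: B1–B2, B2–B3, B2–B4, B3–B5, B3–B6, B1–B7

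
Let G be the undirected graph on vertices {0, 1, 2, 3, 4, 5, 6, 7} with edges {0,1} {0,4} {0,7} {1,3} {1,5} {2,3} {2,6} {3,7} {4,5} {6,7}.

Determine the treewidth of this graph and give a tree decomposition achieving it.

Each bag holds 3 vertices, so the decomposition has width 2, which upper-bounds the treewidth. For the lower bound, G contains the cycle 2–6–7–3–2, so G is not a forest; only forests have treewidth ≤ 1, hence tw(G) ≥ 2. Combining the bounds, tw(G) = 2.

Treewidth 2.
One optimal decomposition is:
Bags: B1 = {2, 3, 6}  B2 = {3, 6, 7}  B3 = {1, 3, 7}  B4 = {0, 1, 7}  B5 = {0, 1, 5}  B6 = {0, 4, 5}
Tree: B1–B2, B2–B3, B3–B4, B4–B5, B5–B6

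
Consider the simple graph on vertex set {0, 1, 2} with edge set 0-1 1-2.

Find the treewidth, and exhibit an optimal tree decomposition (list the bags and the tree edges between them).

Treewidth 1.
One such decomposition:
Bags: B1 = {1, 2}  B2 = {0, 1}
Tree: B1–B2

Each bag holds 2 vertices, so the decomposition has width 1, which upper-bounds the treewidth. Any graph with an edge has treewidth ≥ 1, and G has the edge 1–2. Hence tw(G) = 1 exactly.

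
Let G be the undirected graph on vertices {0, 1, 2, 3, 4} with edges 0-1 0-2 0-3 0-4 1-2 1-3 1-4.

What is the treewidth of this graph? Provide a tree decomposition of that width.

Treewidth 2.
One optimal decomposition is:
Bags: B1 = {0, 1, 3}  B2 = {0, 1, 2}  B3 = {0, 1, 4}
Tree: B1–B2, B2–B3

The largest bag has 3 vertices, giving width 2; this decomposition certifies tw(G) ≤ 2. For the lower bound, the 3 vertices {0, 1, 2} are pairwise adjacent, and any tree decomposition puts a clique entirely inside one bag — forcing width ≥ 2. Combining the bounds, tw(G) = 2.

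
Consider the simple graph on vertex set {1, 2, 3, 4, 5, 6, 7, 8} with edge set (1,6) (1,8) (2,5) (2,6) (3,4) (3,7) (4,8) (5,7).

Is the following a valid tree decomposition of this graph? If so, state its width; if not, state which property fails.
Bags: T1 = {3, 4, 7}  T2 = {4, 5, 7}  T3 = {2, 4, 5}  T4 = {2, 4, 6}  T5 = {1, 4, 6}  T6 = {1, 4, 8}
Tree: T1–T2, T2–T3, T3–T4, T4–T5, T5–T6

Yes; width 2.

Checking the three conditions: (i) the bags cover all of {1, 2, 3, 4, 5, 6, 7, 8}; (ii) for each edge, some bag contains both endpoints; (iii) the bags containing any fixed vertex form a subtree. All hold, so the decomposition is valid with width 3 − 1 = 2.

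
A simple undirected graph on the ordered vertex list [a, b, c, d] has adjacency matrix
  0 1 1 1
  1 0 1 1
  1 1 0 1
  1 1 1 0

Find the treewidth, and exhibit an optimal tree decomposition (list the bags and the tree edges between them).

A single bag containing all 4 vertices is trivially a valid decomposition of width 3. For the lower bound, the 4 vertices {a, b, c, d} are pairwise adjacent, and any tree decomposition puts a clique entirely inside one bag — forcing width ≥ 3. The upper and lower bounds meet at 3, so that is the treewidth.

Treewidth 3.
Bags: B1 = {a, b, c, d}
Tree: (single bag)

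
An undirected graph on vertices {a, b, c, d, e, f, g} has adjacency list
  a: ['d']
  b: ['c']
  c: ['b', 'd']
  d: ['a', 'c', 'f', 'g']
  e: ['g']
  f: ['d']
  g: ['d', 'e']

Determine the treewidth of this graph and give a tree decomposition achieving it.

Treewidth 1.
One such decomposition:
Bags: B1 = {c, d}  B2 = {b, c}  B3 = {d, f}  B4 = {a, d}  B5 = {d, g}  B6 = {e, g}
Tree: B1–B2, B1–B3, B3–B4, B3–B5, B5–B6

Every bag has size at most 2, so the width is 2 − 1 = 1 and tw(G) ≤ 1. Since G has at least one edge (e.g. c–d), it is not an edgeless graph, so tw(G) ≥ 1. The upper and lower bounds meet at 1, so that is the treewidth.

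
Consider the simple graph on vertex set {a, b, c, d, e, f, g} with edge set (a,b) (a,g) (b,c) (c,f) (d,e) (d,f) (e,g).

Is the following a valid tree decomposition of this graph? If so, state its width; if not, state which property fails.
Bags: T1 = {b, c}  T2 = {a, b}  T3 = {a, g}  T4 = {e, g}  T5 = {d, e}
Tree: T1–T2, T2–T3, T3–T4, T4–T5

A tree decomposition must satisfy three properties: every vertex lies in some bag; for every edge, both endpoints lie together in some bag; and for every vertex, the bags containing it form a connected subtree. Here vertex f appears in no bag, so the decomposition is invalid.

No — vertex f appears in no bag.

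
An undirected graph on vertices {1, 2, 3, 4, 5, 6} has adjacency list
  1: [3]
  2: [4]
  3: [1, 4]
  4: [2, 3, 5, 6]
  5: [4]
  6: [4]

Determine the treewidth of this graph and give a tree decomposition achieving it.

Treewidth 1.
One optimal decomposition is:
Bags: B1 = {3, 4}  B2 = {1, 3}  B3 = {4, 5}  B4 = {4, 6}  B5 = {2, 4}
Tree: B1–B2, B1–B3, B3–B4, B4–B5

The largest bag has 2 vertices, giving width 1; this decomposition certifies tw(G) ≤ 1. Since G has at least one edge (e.g. 4–3), it is not an edgeless graph, so tw(G) ≥ 1. The upper and lower bounds meet at 1, so that is the treewidth.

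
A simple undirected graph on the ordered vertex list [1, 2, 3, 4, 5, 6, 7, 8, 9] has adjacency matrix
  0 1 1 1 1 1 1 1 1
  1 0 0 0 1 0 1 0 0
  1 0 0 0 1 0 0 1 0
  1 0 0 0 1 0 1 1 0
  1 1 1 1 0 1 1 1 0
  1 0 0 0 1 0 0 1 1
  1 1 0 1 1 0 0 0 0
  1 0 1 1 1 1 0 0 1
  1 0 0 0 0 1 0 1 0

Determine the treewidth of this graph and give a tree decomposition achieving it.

The largest bag has 4 vertices, giving width 3; this decomposition certifies tw(G) ≤ 3. On the other hand G contains the 4-clique {1, 6, 8, 9}. A clique must lie in a single bag of any decomposition, so no decomposition can have width below 3. Combining the bounds, tw(G) = 3.

Treewidth 3.
One such decomposition:
Bags: B1 = {1, 4, 5, 8}  B2 = {1, 5, 6, 8}  B3 = {1, 6, 8, 9}  B4 = {1, 4, 5, 7}  B5 = {1, 2, 5, 7}  B6 = {1, 3, 5, 8}
Tree: B1–B2, B2–B3, B1–B4, B4–B5, B2–B6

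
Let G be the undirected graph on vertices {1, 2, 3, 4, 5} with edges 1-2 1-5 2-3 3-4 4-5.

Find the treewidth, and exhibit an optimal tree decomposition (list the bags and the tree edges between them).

Every bag has size at most 3, so the width is 3 − 1 = 2 and tw(G) ≤ 2. The edges 5–1–2–3–4–5 form a cycle, so G is not a tree and its treewidth is at least 2. Therefore the treewidth is 2.

Treewidth 2.
Bags: B1 = {1, 2, 5}  B2 = {2, 3, 5}  B3 = {3, 4, 5}
Tree: B1–B2, B2–B3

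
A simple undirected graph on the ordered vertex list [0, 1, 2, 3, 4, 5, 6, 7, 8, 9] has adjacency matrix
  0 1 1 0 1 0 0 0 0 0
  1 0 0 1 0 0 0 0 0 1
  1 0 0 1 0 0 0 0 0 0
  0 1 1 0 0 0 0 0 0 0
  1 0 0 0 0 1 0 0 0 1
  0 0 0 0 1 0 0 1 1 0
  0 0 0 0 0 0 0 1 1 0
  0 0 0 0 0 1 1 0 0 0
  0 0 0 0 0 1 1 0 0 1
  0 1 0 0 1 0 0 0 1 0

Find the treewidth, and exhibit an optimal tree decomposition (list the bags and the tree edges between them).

Every bag has size at most 3, so the width is 3 − 1 = 2 and tw(G) ≤ 2. For the lower bound, G contains the cycle 3–2–0–1–3, so G is not a forest; only forests have treewidth ≤ 1, hence tw(G) ≥ 2. Combining the bounds, tw(G) = 2.

Treewidth 2.
One such decomposition:
Bags: B1 = {1, 2, 3}  B2 = {0, 1, 2}  B3 = {0, 1, 9}  B4 = {0, 4, 9}  B5 = {4, 8, 9}  B6 = {4, 5, 8}  B7 = {5, 6, 8}  B8 = {5, 6, 7}
Tree: B1–B2, B2–B3, B3–B4, B4–B5, B5–B6, B6–B7, B7–B8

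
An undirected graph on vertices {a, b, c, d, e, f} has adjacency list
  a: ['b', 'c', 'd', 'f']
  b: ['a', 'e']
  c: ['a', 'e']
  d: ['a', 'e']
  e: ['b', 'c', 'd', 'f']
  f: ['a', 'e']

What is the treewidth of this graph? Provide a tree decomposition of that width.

Treewidth 2.
One such decomposition:
Bags: B1 = {a, b, e}  B2 = {a, c, e}  B3 = {a, e, f}  B4 = {a, d, e}
Tree: B1–B2, B2–B3, B3–B4

Every bag has size at most 3, so the width is 3 − 1 = 2 and tw(G) ≤ 2. The edges b–e–c–a–b form a cycle, so G is not a tree and its treewidth is at least 2. Combining the bounds, tw(G) = 2.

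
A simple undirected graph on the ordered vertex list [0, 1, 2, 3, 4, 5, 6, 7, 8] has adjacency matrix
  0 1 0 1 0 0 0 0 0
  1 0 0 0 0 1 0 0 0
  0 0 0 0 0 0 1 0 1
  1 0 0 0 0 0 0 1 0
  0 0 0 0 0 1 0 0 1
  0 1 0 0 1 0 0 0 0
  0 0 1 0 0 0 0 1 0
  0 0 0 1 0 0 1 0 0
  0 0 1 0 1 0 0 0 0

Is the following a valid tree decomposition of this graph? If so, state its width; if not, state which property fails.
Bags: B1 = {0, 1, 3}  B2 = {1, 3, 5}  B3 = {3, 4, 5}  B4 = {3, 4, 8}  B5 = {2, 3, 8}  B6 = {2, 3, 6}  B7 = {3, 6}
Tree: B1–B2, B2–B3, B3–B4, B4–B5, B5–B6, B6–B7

A tree decomposition must satisfy three properties: every vertex lies in some bag; for every edge, both endpoints lie together in some bag; and for every vertex, the bags containing it form a connected subtree. Here vertex 7 appears in no bag, so the decomposition is invalid.

No — vertex 7 appears in no bag.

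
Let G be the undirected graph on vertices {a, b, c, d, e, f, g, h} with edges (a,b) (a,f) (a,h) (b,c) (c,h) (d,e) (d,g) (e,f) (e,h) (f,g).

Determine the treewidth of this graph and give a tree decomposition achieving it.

Treewidth 2.
One optimal decomposition is:
Bags: B1 = {b, c, h}  B2 = {a, b, h}  B3 = {a, e, h}  B4 = {a, e, f}  B5 = {d, e, f}  B6 = {d, f, g}
Tree: B1–B2, B2–B3, B3–B4, B4–B5, B5–B6

The largest bag has 3 vertices, giving width 2; this decomposition certifies tw(G) ≤ 2. For the lower bound, G contains the cycle c–b–a–h–c, so G is not a forest; only forests have treewidth ≤ 1, hence tw(G) ≥ 2. Therefore the treewidth is 2.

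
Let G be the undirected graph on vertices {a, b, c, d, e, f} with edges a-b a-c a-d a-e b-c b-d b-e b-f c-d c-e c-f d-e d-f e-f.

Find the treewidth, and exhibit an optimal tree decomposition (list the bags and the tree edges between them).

Every bag has size at most 5, so the width is 5 − 1 = 4 and tw(G) ≤ 4. For the lower bound, the 5 vertices {b, c, d, e, f} are pairwise adjacent, and any tree decomposition puts a clique entirely inside one bag — forcing width ≥ 4. Combining the bounds, tw(G) = 4.

Treewidth 4.
Bags: B1 = {a, b, c, d, e}  B2 = {b, c, d, e, f}
Tree: B1–B2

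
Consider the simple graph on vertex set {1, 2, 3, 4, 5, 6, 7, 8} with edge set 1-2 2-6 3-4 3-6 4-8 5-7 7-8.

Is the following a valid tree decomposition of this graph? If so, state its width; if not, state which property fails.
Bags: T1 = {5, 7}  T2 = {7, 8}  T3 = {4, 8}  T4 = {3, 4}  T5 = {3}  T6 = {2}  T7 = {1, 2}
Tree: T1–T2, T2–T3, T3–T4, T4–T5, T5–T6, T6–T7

A tree decomposition must satisfy three properties: every vertex lies in some bag; for every edge, both endpoints lie together in some bag; and for every vertex, the bags containing it form a connected subtree. Here vertex 6 appears in no bag, so the decomposition is invalid.

No — vertex 6 appears in no bag.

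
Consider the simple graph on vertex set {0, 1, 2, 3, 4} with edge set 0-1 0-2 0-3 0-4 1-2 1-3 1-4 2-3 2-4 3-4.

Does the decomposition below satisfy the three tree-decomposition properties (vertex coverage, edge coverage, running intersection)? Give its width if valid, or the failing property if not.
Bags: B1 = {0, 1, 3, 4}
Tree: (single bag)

No — vertex 2 appears in no bag.

A tree decomposition must satisfy three properties: every vertex lies in some bag; for every edge, both endpoints lie together in some bag; and for every vertex, the bags containing it form a connected subtree. Here vertex 2 appears in no bag, so the decomposition is invalid.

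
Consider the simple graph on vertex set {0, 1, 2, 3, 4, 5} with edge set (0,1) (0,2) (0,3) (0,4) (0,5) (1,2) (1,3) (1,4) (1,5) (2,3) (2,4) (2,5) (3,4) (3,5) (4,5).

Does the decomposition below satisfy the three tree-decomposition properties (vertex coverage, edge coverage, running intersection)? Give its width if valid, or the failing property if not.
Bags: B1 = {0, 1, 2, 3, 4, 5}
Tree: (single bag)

Yes; width 5.

Vertex coverage: the bags together contain {0, 1, 2, 3, 4, 5}, the full vertex set. Edge coverage: each edge of G has both endpoints in at least one bag. Running intersection: for every vertex, the bags containing it form a connected subtree. All three properties hold, so this is a valid tree decomposition of width max|bag| − 1 = 5, and hence tw(G) ≤ 5.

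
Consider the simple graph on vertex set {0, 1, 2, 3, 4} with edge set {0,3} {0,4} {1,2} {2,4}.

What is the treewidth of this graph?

1

A width-1 tree decomposition is:
Bags: B1 = {1, 2}  B2 = {2, 4}  B3 = {0, 4}  B4 = {0, 3}
Tree: B1–B2, B2–B3, B3–B4
Every bag has size at most 2, so the width is 2 − 1 = 1 and tw(G) ≤ 1. Any graph with an edge has treewidth ≥ 1, and G has the edge 1–2. Hence tw(G) = 1 exactly.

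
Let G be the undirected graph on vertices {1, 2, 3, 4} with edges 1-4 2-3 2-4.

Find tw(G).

A width-1 tree decomposition is:
Bags: B1 = {2, 3}  B2 = {2, 4}  B3 = {1, 4}
Tree: B1–B2, B2–B3
The largest bag has 2 vertices, giving width 1; this decomposition certifies tw(G) ≤ 1. Since G has at least one edge (e.g. 3–2), it is not an edgeless graph, so tw(G) ≥ 1. Therefore the treewidth is 1.

1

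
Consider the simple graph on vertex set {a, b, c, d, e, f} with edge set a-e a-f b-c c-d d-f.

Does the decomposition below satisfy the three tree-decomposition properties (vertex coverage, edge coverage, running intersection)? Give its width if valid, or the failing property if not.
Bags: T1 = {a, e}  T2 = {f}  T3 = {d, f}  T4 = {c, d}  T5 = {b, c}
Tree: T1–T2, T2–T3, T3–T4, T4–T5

No — edge (a,f) lies in no bag.

A tree decomposition must satisfy three properties: every vertex lies in some bag; for every edge, both endpoints lie together in some bag; and for every vertex, the bags containing it form a connected subtree. Here edge (a,f) lies in no bag, so the decomposition is invalid.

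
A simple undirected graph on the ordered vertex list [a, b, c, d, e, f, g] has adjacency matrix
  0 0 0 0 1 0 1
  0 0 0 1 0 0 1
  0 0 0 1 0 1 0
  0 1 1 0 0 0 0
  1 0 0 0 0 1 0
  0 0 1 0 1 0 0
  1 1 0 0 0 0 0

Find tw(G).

A width-2 tree decomposition is:
Bags: B1 = {c, d, f}  B2 = {d, e, f}  B3 = {a, d, e}  B4 = {a, d, g}  B5 = {b, d, g}
Tree: B1–B2, B2–B3, B3–B4, B4–B5
Each bag holds 3 vertices, so the decomposition has width 2, which upper-bounds the treewidth. For the lower bound, G contains the cycle d–c–f–e–a–g–b–d, so G is not a forest; only forests have treewidth ≤ 1, hence tw(G) ≥ 2. Combining the bounds, tw(G) = 2.

2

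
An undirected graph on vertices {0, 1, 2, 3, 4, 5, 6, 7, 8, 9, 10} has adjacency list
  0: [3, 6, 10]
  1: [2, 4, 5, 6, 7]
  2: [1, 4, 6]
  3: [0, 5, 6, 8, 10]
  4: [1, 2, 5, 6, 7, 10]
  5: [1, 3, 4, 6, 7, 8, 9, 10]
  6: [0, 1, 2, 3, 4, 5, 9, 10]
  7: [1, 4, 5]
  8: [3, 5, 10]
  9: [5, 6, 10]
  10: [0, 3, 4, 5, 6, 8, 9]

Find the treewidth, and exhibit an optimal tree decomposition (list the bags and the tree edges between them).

Every bag has size at most 4, so the width is 4 − 1 = 3 and tw(G) ≤ 3. On the other hand G contains the 4-clique {0, 3, 6, 10}. A clique must lie in a single bag of any decomposition, so no decomposition can have width below 3. Hence tw(G) = 3 exactly.

Treewidth 3.
One optimal decomposition is:
Bags: B1 = {4, 5, 6, 10}  B2 = {1, 4, 5, 6}  B3 = {1, 4, 5, 7}  B4 = {3, 5, 6, 10}  B5 = {0, 3, 6, 10}  B6 = {3, 5, 8, 10}  B7 = {5, 6, 9, 10}  B8 = {1, 2, 4, 6}
Tree: B1–B2, B2–B3, B1–B4, B4–B5, B4–B6, B1–B7, B2–B8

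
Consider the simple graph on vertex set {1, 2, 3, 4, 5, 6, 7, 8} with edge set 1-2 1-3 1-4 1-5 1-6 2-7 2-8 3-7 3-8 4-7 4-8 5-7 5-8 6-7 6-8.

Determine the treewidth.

A width-3 tree decomposition is:
Bags: B1 = {1, 6, 7, 8}  B2 = {1, 3, 7, 8}  B3 = {1, 4, 7, 8}  B4 = {1, 2, 7, 8}  B5 = {1, 5, 7, 8}
Tree: B1–B2, B2–B3, B3–B4, B4–B5
Each bag holds 4 vertices, so the decomposition has width 3, which upper-bounds the treewidth. For the lower bound: the 4 vertex sets {6,7}, {3,8}, {1}, {4} are disjoint, each induces a connected subgraph, and every pair is joined by at least one edge of G. Contracting each set to a single vertex therefore yields K_{4} as a minor, and since treewidth is minor-monotone, tw(G) ≥ tw(K_{4}) = 3. Combining the bounds, tw(G) = 3.

3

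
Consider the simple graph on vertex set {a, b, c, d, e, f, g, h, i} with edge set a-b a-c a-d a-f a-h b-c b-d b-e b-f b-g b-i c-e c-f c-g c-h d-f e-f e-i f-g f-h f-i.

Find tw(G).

3

A width-3 tree decomposition is:
Bags: B1 = {b, c, f, g}  B2 = {a, b, c, f}  B3 = {b, c, e, f}  B4 = {a, c, f, h}  B5 = {a, b, d, f}  B6 = {b, e, f, i}
Tree: B1–B2, B2–B3, B2–B4, B2–B5, B3–B6
The largest bag has 4 vertices, giving width 3; this decomposition certifies tw(G) ≤ 3. Conversely, {a, c, f, h} is a clique of size 4, and the vertices of any clique must share a bag in every tree decomposition; so some bag has ≥ 4 vertices and tw(G) ≥ 3. Hence tw(G) = 3 exactly.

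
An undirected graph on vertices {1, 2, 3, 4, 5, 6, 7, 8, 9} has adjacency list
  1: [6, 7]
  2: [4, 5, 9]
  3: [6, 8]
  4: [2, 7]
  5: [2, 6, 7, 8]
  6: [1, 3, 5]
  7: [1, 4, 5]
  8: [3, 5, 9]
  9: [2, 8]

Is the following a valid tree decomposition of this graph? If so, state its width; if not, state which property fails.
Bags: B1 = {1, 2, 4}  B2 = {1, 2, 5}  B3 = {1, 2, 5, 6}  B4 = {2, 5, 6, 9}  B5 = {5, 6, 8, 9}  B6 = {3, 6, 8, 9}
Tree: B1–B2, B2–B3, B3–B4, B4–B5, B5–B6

No — vertex 7 appears in no bag.

A tree decomposition must satisfy three properties: every vertex lies in some bag; for every edge, both endpoints lie together in some bag; and for every vertex, the bags containing it form a connected subtree. Here vertex 7 appears in no bag, so the decomposition is invalid.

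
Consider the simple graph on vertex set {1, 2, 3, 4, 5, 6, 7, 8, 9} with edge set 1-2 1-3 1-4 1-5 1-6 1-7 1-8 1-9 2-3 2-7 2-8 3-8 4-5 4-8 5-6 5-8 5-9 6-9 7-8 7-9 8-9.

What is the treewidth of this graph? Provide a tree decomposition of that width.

Each bag holds 4 vertices, so the decomposition has width 3, which upper-bounds the treewidth. For the lower bound, the 4 vertices {1, 5, 8, 9} are pairwise adjacent, and any tree decomposition puts a clique entirely inside one bag — forcing width ≥ 3. Combining the bounds, tw(G) = 3.

Treewidth 3.
Bags: B1 = {1, 7, 8, 9}  B2 = {1, 2, 7, 8}  B3 = {1, 5, 8, 9}  B4 = {1, 2, 3, 8}  B5 = {1, 4, 5, 8}  B6 = {1, 5, 6, 9}
Tree: B1–B2, B1–B3, B2–B4, B3–B5, B3–B6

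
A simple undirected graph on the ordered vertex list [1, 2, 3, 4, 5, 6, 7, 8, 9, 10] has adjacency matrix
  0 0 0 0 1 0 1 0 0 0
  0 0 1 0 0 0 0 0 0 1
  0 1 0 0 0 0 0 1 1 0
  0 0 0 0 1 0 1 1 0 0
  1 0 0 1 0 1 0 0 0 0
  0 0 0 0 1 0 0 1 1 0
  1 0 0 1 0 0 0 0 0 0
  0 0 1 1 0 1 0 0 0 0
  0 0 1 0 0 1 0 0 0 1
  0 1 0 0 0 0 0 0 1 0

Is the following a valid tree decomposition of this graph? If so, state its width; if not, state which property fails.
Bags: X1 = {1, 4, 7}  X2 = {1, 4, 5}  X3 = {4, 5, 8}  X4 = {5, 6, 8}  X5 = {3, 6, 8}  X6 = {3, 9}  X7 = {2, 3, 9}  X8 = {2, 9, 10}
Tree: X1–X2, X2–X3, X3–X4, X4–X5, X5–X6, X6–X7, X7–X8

A tree decomposition must satisfy three properties: every vertex lies in some bag; for every edge, both endpoints lie together in some bag; and for every vertex, the bags containing it form a connected subtree. Here edge (6,9) lies in no bag, so the decomposition is invalid.

No — edge (6,9) lies in no bag.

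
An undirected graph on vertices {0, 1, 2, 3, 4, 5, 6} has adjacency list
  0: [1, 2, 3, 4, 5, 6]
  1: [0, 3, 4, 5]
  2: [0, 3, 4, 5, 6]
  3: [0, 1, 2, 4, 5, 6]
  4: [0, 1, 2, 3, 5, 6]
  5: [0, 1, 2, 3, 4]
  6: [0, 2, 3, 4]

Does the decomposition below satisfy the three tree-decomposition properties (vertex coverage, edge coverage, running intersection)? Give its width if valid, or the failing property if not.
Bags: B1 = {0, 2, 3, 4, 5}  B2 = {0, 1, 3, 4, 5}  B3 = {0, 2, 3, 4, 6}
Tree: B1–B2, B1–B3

Vertex coverage: the bags together contain {0, 1, 2, 3, 4, 5, 6}, the full vertex set. Edge coverage: each edge of G has both endpoints in at least one bag. Running intersection: for every vertex, the bags containing it form a connected subtree. All three properties hold, so this is a valid tree decomposition of width max|bag| − 1 = 4, and hence tw(G) ≤ 4.

Yes; width 4.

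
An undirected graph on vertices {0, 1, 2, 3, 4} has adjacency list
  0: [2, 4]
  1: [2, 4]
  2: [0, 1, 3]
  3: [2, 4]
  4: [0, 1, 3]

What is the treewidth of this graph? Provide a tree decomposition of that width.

Treewidth 2.
Bags: B1 = {1, 2, 4}  B2 = {2, 3, 4}  B3 = {0, 2, 4}
Tree: B1–B2, B2–B3

Each bag holds 3 vertices, so the decomposition has width 2, which upper-bounds the treewidth. The edges 2–1–4–3–2 form a cycle, so G is not a tree and its treewidth is at least 2. The upper and lower bounds meet at 2, so that is the treewidth.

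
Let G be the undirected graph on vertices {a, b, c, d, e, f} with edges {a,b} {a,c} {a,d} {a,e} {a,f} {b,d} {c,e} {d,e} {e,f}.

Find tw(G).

A width-2 tree decomposition is:
Bags: B1 = {a, d, e}  B2 = {a, c, e}  B3 = {a, e, f}  B4 = {a, b, d}
Tree: B1–B2, B2–B3, B1–B4
The largest bag has 3 vertices, giving width 2; this decomposition certifies tw(G) ≤ 2. On the other hand G contains the 3-clique {a, d, e}. A clique must lie in a single bag of any decomposition, so no decomposition can have width below 2. Hence tw(G) = 2 exactly.

2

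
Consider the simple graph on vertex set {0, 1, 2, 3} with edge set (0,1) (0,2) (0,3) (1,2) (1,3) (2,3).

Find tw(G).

A width-3 tree decomposition is:
Bags: B1 = {0, 1, 2, 3}
Tree: (single bag)
With just one bag of size 4, the width is 4 − 1 = 3, so tw(G) ≤ 3. For the lower bound, the 4 vertices {0, 1, 2, 3} are pairwise adjacent, and any tree decomposition puts a clique entirely inside one bag — forcing width ≥ 3. Hence tw(G) = 3 exactly.

3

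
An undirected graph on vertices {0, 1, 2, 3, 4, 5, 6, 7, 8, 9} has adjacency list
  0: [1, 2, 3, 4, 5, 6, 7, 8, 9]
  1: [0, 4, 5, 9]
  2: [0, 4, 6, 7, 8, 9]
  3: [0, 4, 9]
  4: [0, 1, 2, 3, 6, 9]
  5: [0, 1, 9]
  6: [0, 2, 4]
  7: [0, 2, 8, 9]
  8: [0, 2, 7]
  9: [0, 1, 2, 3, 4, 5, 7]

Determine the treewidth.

3

A width-3 tree decomposition is:
Bags: B1 = {0, 2, 4, 9}  B2 = {0, 1, 4, 9}  B3 = {0, 2, 4, 6}  B4 = {0, 3, 4, 9}  B5 = {0, 2, 7, 9}  B6 = {0, 1, 5, 9}  B7 = {0, 2, 7, 8}
Tree: B1–B2, B1–B3, B1–B4, B1–B5, B2–B6, B5–B7
The largest bag has 4 vertices, giving width 3; this decomposition certifies tw(G) ≤ 3. Conversely, {0, 2, 7, 8} is a clique of size 4, and the vertices of any clique must share a bag in every tree decomposition; so some bag has ≥ 4 vertices and tw(G) ≥ 3. Hence tw(G) = 3 exactly.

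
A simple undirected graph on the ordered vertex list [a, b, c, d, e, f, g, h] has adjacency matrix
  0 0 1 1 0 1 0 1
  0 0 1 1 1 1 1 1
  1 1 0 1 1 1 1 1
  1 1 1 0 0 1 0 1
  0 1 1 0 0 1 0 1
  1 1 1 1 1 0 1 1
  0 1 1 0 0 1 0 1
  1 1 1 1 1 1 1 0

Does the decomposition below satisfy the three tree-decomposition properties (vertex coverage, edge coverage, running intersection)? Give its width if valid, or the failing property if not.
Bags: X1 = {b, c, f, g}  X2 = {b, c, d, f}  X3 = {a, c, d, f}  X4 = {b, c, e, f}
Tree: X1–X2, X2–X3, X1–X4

No — vertex h appears in no bag.

A tree decomposition must satisfy three properties: every vertex lies in some bag; for every edge, both endpoints lie together in some bag; and for every vertex, the bags containing it form a connected subtree. Here vertex h appears in no bag, so the decomposition is invalid.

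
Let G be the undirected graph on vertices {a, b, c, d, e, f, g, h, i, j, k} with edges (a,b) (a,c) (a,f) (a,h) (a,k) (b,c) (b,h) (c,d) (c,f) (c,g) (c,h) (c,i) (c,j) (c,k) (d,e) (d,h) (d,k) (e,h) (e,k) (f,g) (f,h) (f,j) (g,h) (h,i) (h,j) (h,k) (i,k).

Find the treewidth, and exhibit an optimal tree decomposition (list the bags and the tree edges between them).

Treewidth 3.
One optimal decomposition is:
Bags: B1 = {a, c, h, k}  B2 = {a, c, f, h}  B3 = {c, f, h, j}  B4 = {c, d, h, k}  B5 = {c, f, g, h}  B6 = {c, h, i, k}  B7 = {a, b, c, h}  B8 = {d, e, h, k}
Tree: B1–B2, B2–B3, B1–B4, B3–B5, B1–B6, B1–B7, B4–B8

The largest bag has 4 vertices, giving width 3; this decomposition certifies tw(G) ≤ 3. On the other hand G contains the 4-clique {d, e, h, k}. A clique must lie in a single bag of any decomposition, so no decomposition can have width below 3. The upper and lower bounds meet at 3, so that is the treewidth.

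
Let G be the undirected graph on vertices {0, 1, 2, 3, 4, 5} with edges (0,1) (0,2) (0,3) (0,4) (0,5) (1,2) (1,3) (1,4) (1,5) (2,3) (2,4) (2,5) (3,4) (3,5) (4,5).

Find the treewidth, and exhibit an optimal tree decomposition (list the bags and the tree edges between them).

With just one bag of size 6, the width is 6 − 1 = 5, so tw(G) ≤ 5. For the lower bound, the 6 vertices {0, 1, 2, 3, 4, 5} are pairwise adjacent, and any tree decomposition puts a clique entirely inside one bag — forcing width ≥ 5. Therefore the treewidth is 5.

Treewidth 5.
One such decomposition:
Bags: B1 = {0, 1, 2, 3, 4, 5}
Tree: (single bag)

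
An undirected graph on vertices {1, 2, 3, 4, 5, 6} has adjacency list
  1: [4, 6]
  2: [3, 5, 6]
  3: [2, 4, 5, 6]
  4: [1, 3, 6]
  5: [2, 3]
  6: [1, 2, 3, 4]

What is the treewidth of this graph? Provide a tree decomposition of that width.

The largest bag has 3 vertices, giving width 2; this decomposition certifies tw(G) ≤ 2. For the lower bound, the 3 vertices {1, 4, 6} are pairwise adjacent, and any tree decomposition puts a clique entirely inside one bag — forcing width ≥ 2. Combining the bounds, tw(G) = 2.

Treewidth 2.
One such decomposition:
Bags: B1 = {3, 4, 6}  B2 = {1, 4, 6}  B3 = {2, 3, 6}  B4 = {2, 3, 5}
Tree: B1–B2, B1–B3, B3–B4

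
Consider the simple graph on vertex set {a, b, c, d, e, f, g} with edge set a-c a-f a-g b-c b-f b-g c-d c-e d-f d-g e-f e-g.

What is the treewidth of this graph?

3

A width-3 tree decomposition is:
Bags: B1 = {b, c, f, g}  B2 = {c, e, f, g}  B3 = {a, c, f, g}  B4 = {c, d, f, g}
Tree: B1–B2, B2–B3, B3–B4
Every bag has size at most 4, so the width is 4 − 1 = 3 and tw(G) ≤ 3. For the lower bound: the 4 vertex sets {b,f}, {c,e}, {g}, {a} are disjoint, each induces a connected subgraph, and every pair is joined by at least one edge of G. Contracting each set to a single vertex therefore yields K_{4} as a minor, and since treewidth is minor-monotone, tw(G) ≥ tw(K_{4}) = 3. The upper and lower bounds meet at 3, so that is the treewidth.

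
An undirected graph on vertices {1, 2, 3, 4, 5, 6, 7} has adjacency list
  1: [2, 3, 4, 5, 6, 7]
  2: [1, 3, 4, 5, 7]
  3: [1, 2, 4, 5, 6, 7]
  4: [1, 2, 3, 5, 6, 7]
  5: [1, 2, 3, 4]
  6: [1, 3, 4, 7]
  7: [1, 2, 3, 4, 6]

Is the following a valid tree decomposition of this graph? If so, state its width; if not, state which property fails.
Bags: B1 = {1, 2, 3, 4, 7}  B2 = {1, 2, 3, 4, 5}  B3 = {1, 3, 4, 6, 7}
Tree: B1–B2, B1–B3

Vertex coverage: the bags together contain {1, 2, 3, 4, 5, 6, 7}, the full vertex set. Edge coverage: each edge of G has both endpoints in at least one bag. Running intersection: for every vertex, the bags containing it form a connected subtree. All three properties hold, so this is a valid tree decomposition of width max|bag| − 1 = 4, and hence tw(G) ≤ 4.

Yes; width 4.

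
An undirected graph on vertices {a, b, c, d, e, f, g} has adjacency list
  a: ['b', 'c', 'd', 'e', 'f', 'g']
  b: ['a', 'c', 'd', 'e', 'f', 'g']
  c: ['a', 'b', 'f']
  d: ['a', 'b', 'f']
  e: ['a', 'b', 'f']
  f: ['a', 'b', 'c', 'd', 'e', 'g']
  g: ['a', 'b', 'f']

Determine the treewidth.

A width-3 tree decomposition is:
Bags: B1 = {a, b, f, g}  B2 = {a, b, c, f}  B3 = {a, b, d, f}  B4 = {a, b, e, f}
Tree: B1–B2, B1–B3, B1–B4
The largest bag has 4 vertices, giving width 3; this decomposition certifies tw(G) ≤ 3. For the lower bound, the 4 vertices {a, b, d, f} are pairwise adjacent, and any tree decomposition puts a clique entirely inside one bag — forcing width ≥ 3. Combining the bounds, tw(G) = 3.

3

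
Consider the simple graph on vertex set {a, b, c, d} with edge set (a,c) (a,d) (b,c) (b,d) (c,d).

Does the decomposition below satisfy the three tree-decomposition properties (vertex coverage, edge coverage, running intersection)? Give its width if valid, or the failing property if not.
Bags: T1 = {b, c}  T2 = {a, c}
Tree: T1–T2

A tree decomposition must satisfy three properties: every vertex lies in some bag; for every edge, both endpoints lie together in some bag; and for every vertex, the bags containing it form a connected subtree. Here vertex d appears in no bag, so the decomposition is invalid.

No — vertex d appears in no bag.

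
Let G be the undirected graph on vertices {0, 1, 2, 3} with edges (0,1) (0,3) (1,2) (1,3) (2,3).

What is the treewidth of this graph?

2

A width-2 tree decomposition is:
Bags: B1 = {0, 1, 3}  B2 = {1, 2, 3}
Tree: B1–B2
Each bag holds 3 vertices, so the decomposition has width 2, which upper-bounds the treewidth. Conversely, {0, 1, 3} is a clique of size 3, and the vertices of any clique must share a bag in every tree decomposition; so some bag has ≥ 3 vertices and tw(G) ≥ 2. The upper and lower bounds meet at 2, so that is the treewidth.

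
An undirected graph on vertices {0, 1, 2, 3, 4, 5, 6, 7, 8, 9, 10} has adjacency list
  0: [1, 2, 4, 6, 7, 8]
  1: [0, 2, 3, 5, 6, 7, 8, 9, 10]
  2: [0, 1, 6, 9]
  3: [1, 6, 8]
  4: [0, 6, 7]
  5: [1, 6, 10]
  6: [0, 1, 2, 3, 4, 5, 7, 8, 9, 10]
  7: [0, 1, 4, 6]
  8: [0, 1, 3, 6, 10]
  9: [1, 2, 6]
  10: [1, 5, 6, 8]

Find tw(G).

3

A width-3 tree decomposition is:
Bags: B1 = {0, 1, 6, 8}  B2 = {1, 6, 8, 10}  B3 = {0, 1, 6, 7}  B4 = {0, 1, 2, 6}  B5 = {1, 5, 6, 10}  B6 = {0, 4, 6, 7}  B7 = {1, 2, 6, 9}  B8 = {1, 3, 6, 8}
Tree: B1–B2, B1–B3, B1–B4, B2–B5, B3–B6, B4–B7, B1–B8
Every bag has size at most 4, so the width is 4 − 1 = 3 and tw(G) ≤ 3. Conversely, {0, 1, 6, 8} is a clique of size 4, and the vertices of any clique must share a bag in every tree decomposition; so some bag has ≥ 4 vertices and tw(G) ≥ 3. The upper and lower bounds meet at 3, so that is the treewidth.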